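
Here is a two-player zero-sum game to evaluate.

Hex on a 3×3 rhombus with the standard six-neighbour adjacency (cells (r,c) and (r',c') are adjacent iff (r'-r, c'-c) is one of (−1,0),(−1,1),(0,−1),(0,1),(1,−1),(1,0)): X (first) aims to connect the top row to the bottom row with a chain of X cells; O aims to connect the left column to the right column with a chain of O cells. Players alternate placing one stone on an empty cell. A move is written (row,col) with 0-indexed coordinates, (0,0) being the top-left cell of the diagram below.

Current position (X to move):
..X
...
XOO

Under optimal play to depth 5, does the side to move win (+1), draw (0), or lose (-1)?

value(..X/.../XOO, X) = +1

[..X/.../XOO] X move#1: (0,0):+1/X.X/.../XOO*, (0,1):+1/.XX/.../XOO, (1,0):+1/..X/X../XOO, (1,1):+1/..X/.X./XOO, (1,2):+1/..X/..X/XOO
[X.X/.../XOO] O move#2: (0,1):-1/XOX/.../XOO*, (1,0):-1/X.X/O../XOO, (1,1):-1/X.X/.O./XOO, (1,2):-1/X.X/..O/XOO
[XOX/.../XOO] X move#3: (1,0):+1/XOX/X../XOO*, (1,1):+1/XOX/.X./XOO, (1,2):+1/XOX/..X/XOO
[XOX/X../XOO] end (terminal -1, O#4); searched ..X/.../XOO to 5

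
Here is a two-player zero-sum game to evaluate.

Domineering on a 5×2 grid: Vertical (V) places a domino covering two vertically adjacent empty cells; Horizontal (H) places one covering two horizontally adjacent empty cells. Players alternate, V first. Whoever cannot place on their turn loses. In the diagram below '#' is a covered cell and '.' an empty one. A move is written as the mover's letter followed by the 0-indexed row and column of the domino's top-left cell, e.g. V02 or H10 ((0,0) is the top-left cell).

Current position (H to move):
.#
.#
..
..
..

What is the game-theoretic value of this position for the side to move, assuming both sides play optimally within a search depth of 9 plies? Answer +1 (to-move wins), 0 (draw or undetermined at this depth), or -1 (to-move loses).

[.#/.#/../../..] H move#1: H20:-1/.#/.#/##/../.., H30:+1/.#/.#/../##/..*, H40:-1/.#/.#/../../##
[.#/.#/../##/..] V move#2: V00:-1/##/##/../##/..*, V10:-1/.#/##/#./##/..
[##/##/../##/..] H move#3: H20:+1/##/##/##/##/..*, H40:+1/##/##/../##/##
[##/##/##/##/..] end (terminal -1, V#4); searched .#/.#/../../.. to 9

value(.#/.#/../../.., H) = +1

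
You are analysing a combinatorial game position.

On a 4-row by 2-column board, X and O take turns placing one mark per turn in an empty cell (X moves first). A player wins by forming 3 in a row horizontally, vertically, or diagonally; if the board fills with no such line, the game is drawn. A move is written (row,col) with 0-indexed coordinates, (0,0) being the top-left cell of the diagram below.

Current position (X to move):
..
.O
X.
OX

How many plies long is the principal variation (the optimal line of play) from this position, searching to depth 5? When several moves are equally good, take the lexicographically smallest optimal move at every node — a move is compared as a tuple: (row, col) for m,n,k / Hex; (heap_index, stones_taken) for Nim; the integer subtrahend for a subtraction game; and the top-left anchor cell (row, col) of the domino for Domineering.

[../.O/X./OX] X move#1: (0,0):+0/X./.O/X./OX*, (0,1):+0/.X/.O/X./OX, (1,0):+0/../XO/X./OX, (2,1):+0/../.O/XX/OX
[X./.O/X./OX] O move#2: (0,1):-1/XO/.O/X./OX, (1,0):+0/X./OO/X./OX*, (2,1):-1/X./.O/XO/OX
[X./OO/X./OX] X move#3: (0,1):+0/XX/OO/X./OX*, (2,1):+0/X./OO/XX/OX
[XX/OO/X./OX] O move#4: (2,1):+0/XX/OO/XO/OX*
[XX/OO/XO/OX] end (terminal +0, X#5); searched ../.O/X./OX to 5

PV length from [../.O/X./OX]: 4 plies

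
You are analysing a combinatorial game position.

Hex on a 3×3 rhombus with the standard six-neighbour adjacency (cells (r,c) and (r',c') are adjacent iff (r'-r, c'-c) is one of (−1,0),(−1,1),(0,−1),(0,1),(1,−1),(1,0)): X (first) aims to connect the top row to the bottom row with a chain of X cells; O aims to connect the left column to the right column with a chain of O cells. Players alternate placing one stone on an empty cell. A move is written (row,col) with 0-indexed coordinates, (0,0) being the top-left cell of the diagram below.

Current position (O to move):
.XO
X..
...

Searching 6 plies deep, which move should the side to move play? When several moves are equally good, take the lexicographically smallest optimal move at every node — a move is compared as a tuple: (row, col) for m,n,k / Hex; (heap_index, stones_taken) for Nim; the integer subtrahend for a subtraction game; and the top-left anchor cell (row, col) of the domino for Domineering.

O's best at [.XO/X../...]: (2,0)

p1 O@[.XO/X../...]: (0,0)[OXO/X../...]-1 (1,1)[.XO/XO./...]-1 (1,2)[.XO/X.O/...]-1 (2,0)[.XO/X../O..]+1* (2,1)[.XO/X../.O.]-1 (2,2)[.XO/X../..O]-1
p2 X@[.XO/X../O..]: (0,0)[XXO/X../O..]-1* (1,1)[.XO/XX./O..]-1 (1,2)[.XO/X.X/O..]-1 (2,1)[.XO/X../OX.]-1 (2,2)[.XO/X../O.X]-1
p3 O@[XXO/X../O..]: (1,1)[XXO/XO./O..]+1* (1,2)[XXO/X.O/O..]+1 (2,1)[XXO/X../OO.]+1 (2,2)[XXO/X../O.O]+1
p4 X@[XXO/XO./O..] terminal -1; root [.XO/X../...] d6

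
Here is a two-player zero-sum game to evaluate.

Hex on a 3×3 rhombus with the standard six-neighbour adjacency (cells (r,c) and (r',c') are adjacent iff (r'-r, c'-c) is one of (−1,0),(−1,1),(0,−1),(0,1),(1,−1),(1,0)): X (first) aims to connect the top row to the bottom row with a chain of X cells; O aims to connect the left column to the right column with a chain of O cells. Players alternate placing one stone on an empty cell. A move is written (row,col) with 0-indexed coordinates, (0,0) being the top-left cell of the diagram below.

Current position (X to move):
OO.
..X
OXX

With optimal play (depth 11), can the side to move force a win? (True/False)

X winning at [OO./..X/OXX]: True

ply 1, X at OO./..X/OXX | (0,2)=+1→OOX/..X/OXX*; (1,0)=-1→OO./X.X/OXX; (1,1)=-1→OO./.XX/OXX
ply 2: OOX/..X/OXX is terminal -1 (O); from OO./..X/OXX depth 11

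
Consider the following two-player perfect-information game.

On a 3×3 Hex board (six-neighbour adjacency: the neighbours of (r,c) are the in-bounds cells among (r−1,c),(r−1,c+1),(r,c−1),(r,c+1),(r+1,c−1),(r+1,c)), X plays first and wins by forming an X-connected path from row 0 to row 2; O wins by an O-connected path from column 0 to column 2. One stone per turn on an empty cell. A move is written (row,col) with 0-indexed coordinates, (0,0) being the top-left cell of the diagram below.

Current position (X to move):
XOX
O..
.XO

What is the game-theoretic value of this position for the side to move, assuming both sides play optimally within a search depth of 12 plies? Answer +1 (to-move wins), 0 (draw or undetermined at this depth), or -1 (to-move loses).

p1 X@[XOX/O../.XO]: (1,1)[XOX/OX./.XO]+1* (1,2)[XOX/O.X/.XO]+1 (2,0)[XOX/O../XXO]+1
p2 O@[XOX/OX./.XO] terminal -1; root [XOX/O../.XO] d12

value(XOX/O../.XO, X) = +1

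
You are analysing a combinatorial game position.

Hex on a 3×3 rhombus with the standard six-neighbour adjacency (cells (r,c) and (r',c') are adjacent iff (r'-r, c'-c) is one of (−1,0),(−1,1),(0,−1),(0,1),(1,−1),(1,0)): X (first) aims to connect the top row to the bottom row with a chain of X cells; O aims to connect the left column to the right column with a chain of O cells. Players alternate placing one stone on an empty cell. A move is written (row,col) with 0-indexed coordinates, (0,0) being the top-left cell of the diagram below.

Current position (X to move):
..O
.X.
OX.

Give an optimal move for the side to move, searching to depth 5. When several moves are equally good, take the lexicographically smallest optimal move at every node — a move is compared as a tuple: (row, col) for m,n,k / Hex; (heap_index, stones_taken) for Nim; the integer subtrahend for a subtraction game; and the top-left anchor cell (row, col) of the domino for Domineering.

p1 X@[..O/.X./OX.]: (0,0)[X.O/.X./OX.]+1* (0,1)[.XO/.X./OX.]+1 (1,0)[..O/XX./OX.]+1 (1,2)[..O/.XX/OX.]-1 (2,2)[..O/.X./OXX]-1
p2 O@[X.O/.X./OX.]: (0,1)[XOO/.X./OX.]-1* (1,0)[X.O/OX./OX.]-1 (1,2)[X.O/.XO/OX.]-1 (2,2)[X.O/.X./OXO]-1
p3 X@[XOO/.X./OX.]: (1,0)[XOO/XX./OX.]+1* (1,2)[XOO/.XX/OX.]-1 (2,2)[XOO/.X./OXX]-1
p4 O@[XOO/XX./OX.] terminal -1; root [..O/.X./OX.] d5

X's best at [..O/.X./OX.]: (0,0)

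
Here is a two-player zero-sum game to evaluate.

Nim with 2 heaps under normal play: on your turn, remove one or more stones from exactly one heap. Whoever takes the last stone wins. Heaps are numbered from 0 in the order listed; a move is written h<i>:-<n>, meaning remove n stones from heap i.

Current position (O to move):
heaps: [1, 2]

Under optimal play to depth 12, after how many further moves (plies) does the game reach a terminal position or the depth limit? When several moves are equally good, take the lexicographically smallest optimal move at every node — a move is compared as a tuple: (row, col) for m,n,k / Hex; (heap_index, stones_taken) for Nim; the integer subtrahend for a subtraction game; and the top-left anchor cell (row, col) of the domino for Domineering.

p1 O@[(1,2)]: h0:-1[(0,2)]-1 h1:-1[(1,1)]+1* h1:-2[(1,0)]-1
p2 X@[(1,1)]: h0:-1[(0,1)]-1* h1:-1[(1,0)]-1
p3 O@[(0,1)]: h1:-1[(0,0)]+1*
p4 X@[(0,0)] terminal -1; root [(1,2)] d12

PV length from [(1,2)]: 3 plies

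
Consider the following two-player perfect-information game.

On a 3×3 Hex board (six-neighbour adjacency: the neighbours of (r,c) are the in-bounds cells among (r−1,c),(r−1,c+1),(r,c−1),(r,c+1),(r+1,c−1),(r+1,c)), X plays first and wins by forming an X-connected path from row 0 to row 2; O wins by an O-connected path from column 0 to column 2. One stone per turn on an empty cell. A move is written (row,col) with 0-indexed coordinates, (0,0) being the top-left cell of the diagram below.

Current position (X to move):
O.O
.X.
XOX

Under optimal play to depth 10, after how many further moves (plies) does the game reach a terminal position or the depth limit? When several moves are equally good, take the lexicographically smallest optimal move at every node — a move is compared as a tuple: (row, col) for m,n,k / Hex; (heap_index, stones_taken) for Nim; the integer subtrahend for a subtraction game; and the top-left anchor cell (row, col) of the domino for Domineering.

PV length from [O.O/.X./XOX]: 1 ply

ply 1, X at O.O/.X./XOX | (0,1)=+1→OXO/.X./XOX*; (1,0)=-1→O.O/XX./XOX; (1,2)=-1→O.O/.XX/XOX
ply 2: OXO/.X./XOX is terminal -1 (O); from O.O/.X./XOX depth 10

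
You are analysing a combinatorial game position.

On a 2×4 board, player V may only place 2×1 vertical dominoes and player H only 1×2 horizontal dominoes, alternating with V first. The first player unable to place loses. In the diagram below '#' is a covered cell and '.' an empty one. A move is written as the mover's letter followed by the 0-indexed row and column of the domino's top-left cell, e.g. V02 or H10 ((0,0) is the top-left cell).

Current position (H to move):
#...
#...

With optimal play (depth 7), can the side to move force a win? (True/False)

ply 1, H at #.../#... | H01=+1→###./#...*; H02=+1→#.##/#...; H11=+1→#.../###.; H12=+1→#.../#.##
ply 2, V at ###./#... | V03=-1→####/#..#*
ply 3, H at ####/#..# | H11=+1→####/####*
ply 4: ####/#### is terminal -1 (V); from #.../#... depth 7

H winning at [#.../#...]: True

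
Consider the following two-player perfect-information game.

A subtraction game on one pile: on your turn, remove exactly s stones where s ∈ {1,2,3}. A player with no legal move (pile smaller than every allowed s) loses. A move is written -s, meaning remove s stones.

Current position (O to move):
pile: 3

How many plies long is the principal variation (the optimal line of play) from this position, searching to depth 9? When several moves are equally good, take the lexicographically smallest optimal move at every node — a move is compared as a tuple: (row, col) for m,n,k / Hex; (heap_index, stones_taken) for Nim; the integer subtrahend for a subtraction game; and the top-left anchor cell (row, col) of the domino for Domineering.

[3] O move#1: -1:-1/2, -2:-1/1, -3:+1/0*
[0] end (terminal -1, X#2); searched 3 to 9

PV length from [3]: 1 ply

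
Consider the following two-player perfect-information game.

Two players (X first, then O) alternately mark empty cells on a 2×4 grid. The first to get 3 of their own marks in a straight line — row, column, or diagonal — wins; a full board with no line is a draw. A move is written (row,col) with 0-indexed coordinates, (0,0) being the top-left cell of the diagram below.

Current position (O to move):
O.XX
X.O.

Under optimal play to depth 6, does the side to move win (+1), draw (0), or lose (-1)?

[O.XX/X.O.] O move#1: (0,1):+0/OOXX/X.O.*, (1,1):-1/O.XX/XOO., (1,3):-1/O.XX/X.OO
[OOXX/X.O.] X move#2: (1,1):+0/OOXX/XXO.*, (1,3):+0/OOXX/X.OX
[OOXX/XXO.] O move#3: (1,3):+0/OOXX/XXOO*
[OOXX/XXOO] end (terminal +0, X#4); searched O.XX/X.O. to 6

value(O.XX/X.O., O) = 0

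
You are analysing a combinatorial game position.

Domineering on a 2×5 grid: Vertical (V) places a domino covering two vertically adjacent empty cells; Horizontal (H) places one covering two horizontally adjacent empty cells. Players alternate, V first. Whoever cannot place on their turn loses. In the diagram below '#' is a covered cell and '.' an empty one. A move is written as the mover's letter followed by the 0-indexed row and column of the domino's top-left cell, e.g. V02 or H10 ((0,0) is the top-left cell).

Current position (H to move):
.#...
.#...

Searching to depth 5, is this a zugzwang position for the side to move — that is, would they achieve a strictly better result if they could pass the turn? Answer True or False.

[.#.../.#...] H move#1: H02:-1/.###./.#...*, H03:-1/.#.##/.#..., H12:-1/.#.../.###., H13:-1/.#.../.#.##
[.###./.#...] V move#2: V00:-1/####./##..., V04:+1/.####/.#..#*
[.####/.#..#] H move#3: H12:-1/.####/.####*
[.####/.####] V move#4: V00:+1/#####/#####*
[#####/#####] end (terminal -1, H#5); searched .#.../.#... to 5
suppose H passes — search the same position with V to move:
pass> [.#.../.#...] V move#1: V00:-1/##.../##..., V02:-1/.##../.##.., V03:+1/.#.#./.#.#.*, V04:-1/.#..#/.#..#
pass> [.#.#./.#.#.] end (terminal -1, H#2); searched .#.../.#... to 5
for H: play -1, pass -1

zugzwang(.#.../.#..., H) = False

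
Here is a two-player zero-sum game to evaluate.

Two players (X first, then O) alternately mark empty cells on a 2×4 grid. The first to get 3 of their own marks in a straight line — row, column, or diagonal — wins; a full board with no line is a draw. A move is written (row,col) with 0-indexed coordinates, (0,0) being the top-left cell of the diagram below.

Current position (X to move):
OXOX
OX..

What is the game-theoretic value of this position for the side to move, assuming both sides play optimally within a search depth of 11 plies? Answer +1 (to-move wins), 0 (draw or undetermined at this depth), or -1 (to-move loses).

p1 X@[OXOX/OX..]: (1,2)[OXOX/OXX.]+0* (1,3)[OXOX/OX.X]+0
p2 O@[OXOX/OXX.]: (1,3)[OXOX/OXXO]+0*
p3 X@[OXOX/OXXO] terminal +0; root [OXOX/OX..] d11

value(OXOX/OX.., X) = 0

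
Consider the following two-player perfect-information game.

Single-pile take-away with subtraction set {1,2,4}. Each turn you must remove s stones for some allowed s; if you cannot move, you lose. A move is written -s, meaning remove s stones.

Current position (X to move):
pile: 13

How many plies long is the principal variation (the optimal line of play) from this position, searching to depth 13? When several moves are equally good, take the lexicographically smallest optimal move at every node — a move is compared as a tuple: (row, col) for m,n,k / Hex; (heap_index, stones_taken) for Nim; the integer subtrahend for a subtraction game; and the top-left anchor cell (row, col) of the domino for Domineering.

p1 X@[13]: -1[12]+1* -2[11]-1 -4[9]+1
p2 O@[12]: -1[11]-1* -2[10]-1 -4[8]-1
p3 X@[11]: -1[10]-1 -2[9]+1* -4[7]-1
p4 O@[9]: -1[8]-1* -2[7]-1 -4[5]-1
p5 X@[8]: -1[7]-1 -2[6]+1* -4[4]-1
p6 O@[6]: -1[5]-1* -2[4]-1 -4[2]-1
p7 X@[5]: -1[4]-1 -2[3]+1* -4[1]-1
p8 O@[3]: -1[2]-1* -2[1]-1
p9 X@[2]: -1[1]-1 -2[0]+1*
p10 O@[0] terminal -1; root [13] d13

PV length from [13]: 9 plies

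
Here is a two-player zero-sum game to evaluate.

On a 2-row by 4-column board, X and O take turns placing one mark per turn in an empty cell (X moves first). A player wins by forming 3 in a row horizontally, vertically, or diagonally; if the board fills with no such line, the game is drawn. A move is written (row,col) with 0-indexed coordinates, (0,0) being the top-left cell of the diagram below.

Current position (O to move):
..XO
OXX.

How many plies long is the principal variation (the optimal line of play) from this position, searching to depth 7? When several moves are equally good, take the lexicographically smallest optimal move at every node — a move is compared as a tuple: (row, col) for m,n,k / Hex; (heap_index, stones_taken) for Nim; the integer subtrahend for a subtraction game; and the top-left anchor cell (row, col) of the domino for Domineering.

PV length from [..XO/OXX.]: 3 plies

p1 O@[..XO/OXX.]: (0,0)[O.XO/OXX.]-1 (0,1)[.OXO/OXX.]-1 (1,3)[..XO/OXXO]+0*
p2 X@[..XO/OXXO]: (0,0)[X.XO/OXXO]+0* (0,1)[.XXO/OXXO]+0
p3 O@[X.XO/OXXO]: (0,1)[XOXO/OXXO]+0*
p4 X@[XOXO/OXXO] terminal +0; root [..XO/OXX.] d7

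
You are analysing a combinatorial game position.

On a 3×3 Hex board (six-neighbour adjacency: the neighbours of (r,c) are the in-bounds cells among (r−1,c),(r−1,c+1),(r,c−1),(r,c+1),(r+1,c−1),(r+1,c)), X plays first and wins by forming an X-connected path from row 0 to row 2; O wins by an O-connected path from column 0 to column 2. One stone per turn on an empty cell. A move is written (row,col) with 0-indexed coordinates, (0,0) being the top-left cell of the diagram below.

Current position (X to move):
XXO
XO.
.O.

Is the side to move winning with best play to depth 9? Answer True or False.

ply 1, X at XXO/XO./.O. | (1,2)=-1→XXO/XOX/.O.; (2,0)=+1→XXO/XO./XO.*; (2,2)=-1→XXO/XO./.OX
ply 2: XXO/XO./XO. is terminal -1 (O); from XXO/XO./.O. depth 9

X winning at [XXO/XO./.O.]: True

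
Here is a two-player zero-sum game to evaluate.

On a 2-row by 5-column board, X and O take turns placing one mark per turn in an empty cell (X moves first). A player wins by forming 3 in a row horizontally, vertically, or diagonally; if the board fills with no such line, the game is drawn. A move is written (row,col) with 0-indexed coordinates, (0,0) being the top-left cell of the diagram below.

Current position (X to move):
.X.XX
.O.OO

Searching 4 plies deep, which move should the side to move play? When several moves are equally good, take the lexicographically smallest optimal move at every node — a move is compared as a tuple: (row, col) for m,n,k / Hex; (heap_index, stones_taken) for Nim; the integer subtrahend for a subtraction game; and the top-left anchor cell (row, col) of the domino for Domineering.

ply 1, X at .X.XX/.O.OO | (0,0)=-1→XX.XX/.O.OO; (0,2)=+1→.XXXX/.O.OO*; (1,0)=-1→.X.XX/XO.OO; (1,2)=+0→.X.XX/.OXOO
ply 2: .XXXX/.O.OO is terminal -1 (O); from .X.XX/.O.OO depth 4

X's best at [.X.XX/.O.OO]: (0,2)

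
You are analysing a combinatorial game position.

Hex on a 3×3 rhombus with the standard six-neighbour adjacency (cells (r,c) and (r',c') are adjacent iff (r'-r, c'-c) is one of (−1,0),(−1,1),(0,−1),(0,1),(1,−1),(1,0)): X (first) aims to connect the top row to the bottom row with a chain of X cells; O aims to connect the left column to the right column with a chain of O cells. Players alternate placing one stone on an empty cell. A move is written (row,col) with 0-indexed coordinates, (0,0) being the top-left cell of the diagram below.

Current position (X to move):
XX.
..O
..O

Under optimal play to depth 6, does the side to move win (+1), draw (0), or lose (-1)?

[XX./..O/..O] X move#1: (0,2):-1/XXX/..O/..O, (1,0):-1/XX./X.O/..O, (1,1):+1/XX./.XO/..O*, (2,0):+1/XX./..O/X.O, (2,1):-1/XX./..O/.XO
[XX./.XO/..O] O move#2: (0,2):-1/XXO/.XO/..O*, (1,0):-1/XX./OXO/..O, (2,0):-1/XX./.XO/O.O, (2,1):-1/XX./.XO/.OO
[XXO/.XO/..O] X move#3: (1,0):+1/XXO/XXO/..O*, (2,0):+1/XXO/.XO/X.O, (2,1):+1/XXO/.XO/.XO
[XXO/XXO/..O] O move#4: (2,0):-1/XXO/XXO/O.O*, (2,1):-1/XXO/XXO/.OO
[XXO/XXO/O.O] X move#5: (2,1):+1/XXO/XXO/OXO*
[XXO/XXO/OXO] end (terminal -1, O#6); searched XX./..O/..O to 6

value(XX./..O/..O, X) = +1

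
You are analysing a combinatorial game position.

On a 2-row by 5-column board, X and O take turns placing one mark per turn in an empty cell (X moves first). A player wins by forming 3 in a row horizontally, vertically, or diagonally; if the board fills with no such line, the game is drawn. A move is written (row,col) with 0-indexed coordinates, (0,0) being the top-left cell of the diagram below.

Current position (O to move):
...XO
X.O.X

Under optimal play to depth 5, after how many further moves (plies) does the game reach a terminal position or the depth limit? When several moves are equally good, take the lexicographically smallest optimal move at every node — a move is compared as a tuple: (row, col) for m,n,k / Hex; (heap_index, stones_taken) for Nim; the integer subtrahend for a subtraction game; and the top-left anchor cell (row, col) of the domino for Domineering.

[...XO/X.O.X] O move#1: (0,0):+0/O..XO/X.O.X*, (0,1):+0/.O.XO/X.O.X, (0,2):+0/..OXO/X.O.X, (1,1):+0/...XO/XOO.X, (1,3):+0/...XO/X.OOX
[O..XO/X.O.X] X move#2: (0,1):+0/OX.XO/X.O.X*, (0,2):+0/O.XXO/X.O.X, (1,1):+0/O..XO/XXO.X, (1,3):+0/O..XO/X.OXX
[OX.XO/X.O.X] O move#3: (0,2):+0/OXOXO/X.O.X*, (1,1):-1/OX.XO/XOO.X, (1,3):-1/OX.XO/X.OOX
[OXOXO/X.O.X] X move#4: (1,1):+0/OXOXO/XXO.X*, (1,3):+0/OXOXO/X.OXX
[OXOXO/XXO.X] O move#5: (1,3):+0/OXOXO/XXOOX*
[OXOXO/XXOOX] end (terminal +0, X#6); searched ...XO/X.O.X to 5

PV length from [...XO/X.O.X]: 5 plies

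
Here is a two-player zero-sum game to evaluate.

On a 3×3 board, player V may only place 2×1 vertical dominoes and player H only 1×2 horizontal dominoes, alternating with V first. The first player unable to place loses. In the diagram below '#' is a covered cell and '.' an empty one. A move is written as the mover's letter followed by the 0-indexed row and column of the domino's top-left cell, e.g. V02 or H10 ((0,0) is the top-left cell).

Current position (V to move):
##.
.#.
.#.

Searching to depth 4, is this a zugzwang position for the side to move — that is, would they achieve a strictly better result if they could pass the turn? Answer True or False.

zugzwang(##./.#./.#., V) = False

p1 V@[##./.#./.#.]: V02[###/.##/.#.]+1* V10[##./##./##.]+1 V12[##./.##/.##]+1
p2 H@[###/.##/.#.] terminal -1; root [##./.#./.#.] d4
pass branch (H moves first from the same position):
  | p1 H@[##./.#./.#.] terminal -1; root [##./.#./.#.] d4
V moving scores +1; V passing scores +1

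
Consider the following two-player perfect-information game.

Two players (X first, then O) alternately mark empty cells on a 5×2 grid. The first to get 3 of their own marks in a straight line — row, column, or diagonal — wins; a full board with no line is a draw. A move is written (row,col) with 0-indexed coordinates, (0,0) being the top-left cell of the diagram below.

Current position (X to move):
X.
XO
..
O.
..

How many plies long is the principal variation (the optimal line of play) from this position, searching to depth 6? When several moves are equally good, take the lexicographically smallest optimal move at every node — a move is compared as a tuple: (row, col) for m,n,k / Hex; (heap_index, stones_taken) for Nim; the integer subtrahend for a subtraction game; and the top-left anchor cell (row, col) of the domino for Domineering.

PV length from [X./XO/../O./..]: 1 ply

ply 1, X at X./XO/../O./.. | (0,1)=+0→XX/XO/../O./..; (2,0)=+1→X./XO/X./O./..*; (2,1)=+0→X./XO/.X/O./..; (3,1)=+0→X./XO/../OX/..; (4,0)=+0→X./XO/../O./X.; (4,1)=-1→X./XO/../O./.X
ply 2: X./XO/X./O./.. is terminal -1 (O); from X./XO/../O./.. depth 6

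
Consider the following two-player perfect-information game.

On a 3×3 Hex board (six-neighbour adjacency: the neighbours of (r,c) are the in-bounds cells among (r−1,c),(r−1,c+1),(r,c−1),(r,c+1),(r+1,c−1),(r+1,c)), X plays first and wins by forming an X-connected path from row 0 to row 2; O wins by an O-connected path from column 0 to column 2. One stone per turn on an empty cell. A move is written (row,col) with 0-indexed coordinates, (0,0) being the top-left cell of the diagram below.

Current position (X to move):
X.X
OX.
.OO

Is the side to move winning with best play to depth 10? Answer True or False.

X winning at [X.X/OX./.OO]: True

[X.X/OX./.OO] X move#1: (0,1):-1/XXX/OX./.OO, (1,2):-1/X.X/OXX/.OO, (2,0):+1/X.X/OX./XOO*
[X.X/OX./XOO] end (terminal -1, O#2); searched X.X/OX./.OO to 10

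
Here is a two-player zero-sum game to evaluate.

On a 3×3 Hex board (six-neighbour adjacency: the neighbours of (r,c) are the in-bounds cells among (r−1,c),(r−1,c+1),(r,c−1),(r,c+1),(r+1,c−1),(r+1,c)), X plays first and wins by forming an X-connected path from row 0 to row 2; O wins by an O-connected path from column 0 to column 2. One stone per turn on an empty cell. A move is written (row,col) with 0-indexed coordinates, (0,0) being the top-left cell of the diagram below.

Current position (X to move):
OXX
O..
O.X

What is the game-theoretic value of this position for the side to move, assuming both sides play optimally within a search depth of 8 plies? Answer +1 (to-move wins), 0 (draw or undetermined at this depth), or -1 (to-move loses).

value(OXX/O../O.X, X) = +1

ply 1, X at OXX/O../O.X | (1,1)=+1→OXX/OX./O.X*; (1,2)=+1→OXX/O.X/O.X; (2,1)=+1→OXX/O../OXX
ply 2, O at OXX/OX./O.X | (1,2)=-1→OXX/OXO/O.X*; (2,1)=-1→OXX/OX./OOX
ply 3, X at OXX/OXO/O.X | (2,1)=+1→OXX/OXO/OXX*
ply 4: OXX/OXO/OXX is terminal -1 (O); from OXX/O../O.X depth 8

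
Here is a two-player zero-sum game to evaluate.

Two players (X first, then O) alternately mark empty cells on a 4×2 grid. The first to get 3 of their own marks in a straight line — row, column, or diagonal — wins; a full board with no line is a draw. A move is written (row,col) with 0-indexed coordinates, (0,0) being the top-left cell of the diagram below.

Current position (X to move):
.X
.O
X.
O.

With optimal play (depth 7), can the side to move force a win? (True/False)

X winning at [.X/.O/X./O.]: False

[.X/.O/X./O.] X move#1: (0,0):+0/XX/.O/X./O.*, (1,0):+0/.X/XO/X./O., (2,1):+0/.X/.O/XX/O., (3,1):+0/.X/.O/X./OX
[XX/.O/X./O.] O move#2: (1,0):+0/XX/OO/X./O.*, (2,1):-1/XX/.O/XO/O., (3,1):-1/XX/.O/X./OO
[XX/OO/X./O.] X move#3: (2,1):+0/XX/OO/XX/O.*, (3,1):+0/XX/OO/X./OX
[XX/OO/XX/O.] O move#4: (3,1):+0/XX/OO/XX/OO*
[XX/OO/XX/OO] end (terminal +0, X#5); searched .X/.O/X./O. to 7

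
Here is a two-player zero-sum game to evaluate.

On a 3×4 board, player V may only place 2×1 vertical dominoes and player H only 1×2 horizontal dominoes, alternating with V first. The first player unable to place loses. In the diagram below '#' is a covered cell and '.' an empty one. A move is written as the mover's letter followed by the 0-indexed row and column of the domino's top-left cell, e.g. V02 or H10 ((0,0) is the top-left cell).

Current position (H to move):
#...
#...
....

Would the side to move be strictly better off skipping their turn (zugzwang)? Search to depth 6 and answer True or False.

p1 H@[#.../#.../....]: H01[###./#.../....]-1 H02[#.##/#.../....]-1 H11[#.../###./....]+1* H12[#.../#.##/....]+1 H20[#.../#.../##..]-1 H21[#.../#.../.##.]-1 H22[#.../#.../..##]-1
p2 V@[#.../###./....]: V03[#..#/####/....]-1* V13[#.../####/...#]-1
p3 H@[#..#/####/....]: H01[####/####/....]+1* H20[#..#/####/##..]+1 H21[#..#/####/.##.]+1 H22[#..#/####/..##]+1
p4 V@[####/####/....] terminal -1; root [#.../#.../....] d6
suppose H passes — search the same position with V to move:
pass> p1 V@[#.../#.../....]: V01[##../##../....]-1 V02[#.#./#.#./....]+1* V03[#..#/#..#/....]-1 V11[#.../##../.#..]-1 V12[#.../#.#./..#.]+1 V13[#.../#..#/...#]-1
pass> p2 H@[#.#./#.#./....]: H20[#.#./#.#./##..]-1* H21[#.#./#.#./.##.]-1 H22[#.#./#.#./..##]-1
pass> p3 V@[#.#./#.#./##..]: V01[###./###./##..]+1* V03[#.##/#.##/##..]+1 V13[#.#./#.##/##.#]+1
pass> p4 H@[###./###./##..]: H22[###./###./####]-1*
pass> p5 V@[###./###./####]: V03[####/####/####]+1*
pass> p6 H@[####/####/####] terminal -1; root [#.../#.../....] d6
for H: play +1, pass -1

zugzwang(#.../#.../...., H) = False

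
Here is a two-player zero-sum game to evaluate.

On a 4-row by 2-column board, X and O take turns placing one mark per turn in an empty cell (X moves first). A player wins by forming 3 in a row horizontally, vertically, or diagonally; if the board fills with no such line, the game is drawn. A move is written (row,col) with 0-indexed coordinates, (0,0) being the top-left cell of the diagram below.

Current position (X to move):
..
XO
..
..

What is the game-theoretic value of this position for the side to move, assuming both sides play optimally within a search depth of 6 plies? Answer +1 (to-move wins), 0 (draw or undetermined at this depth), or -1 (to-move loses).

value(../XO/../.., X) = +1

ply 1, X at ../XO/../.. | (0,0)=+0→X./XO/../..; (0,1)=+0→.X/XO/../..; (2,0)=+1→../XO/X./..*; (2,1)=+0→../XO/.X/..; (3,0)=+0→../XO/../X.; (3,1)=+0→../XO/../.X
ply 2, O at ../XO/X./.. | (0,0)=-1→O./XO/X./..*; (0,1)=-1→.O/XO/X./..; (2,1)=-1→../XO/XO/..; (3,0)=-1→../XO/X./O.; (3,1)=-1→../XO/X./.O
ply 3, X at O./XO/X./.. | (0,1)=+0→OX/XO/X./..; (2,1)=+0→O./XO/XX/..; (3,0)=+1→O./XO/X./X.*; (3,1)=+0→O./XO/X./.X
ply 4: O./XO/X./X. is terminal -1 (O); from ../XO/../.. depth 6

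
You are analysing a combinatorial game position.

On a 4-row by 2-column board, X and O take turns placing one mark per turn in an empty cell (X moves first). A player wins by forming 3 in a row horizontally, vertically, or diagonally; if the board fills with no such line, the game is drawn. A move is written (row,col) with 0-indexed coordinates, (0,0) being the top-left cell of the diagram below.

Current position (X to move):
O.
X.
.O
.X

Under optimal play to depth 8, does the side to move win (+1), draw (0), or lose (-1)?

value(O./X./.O/.X, X) = 0

ply 1, X at O./X./.O/.X | (0,1)=+0→OX/X./.O/.X*; (1,1)=+0→O./XX/.O/.X; (2,0)=+0→O./X./XO/.X; (3,0)=+0→O./X./.O/XX
ply 2, O at OX/X./.O/.X | (1,1)=+0→OX/XO/.O/.X*; (2,0)=+0→OX/X./OO/.X; (3,0)=+0→OX/X./.O/OX
ply 3, X at OX/XO/.O/.X | (2,0)=+0→OX/XO/XO/.X*; (3,0)=+0→OX/XO/.O/XX
ply 4, O at OX/XO/XO/.X | (3,0)=+0→OX/XO/XO/OX*
ply 5: OX/XO/XO/OX is terminal +0 (X); from O./X./.O/.X depth 8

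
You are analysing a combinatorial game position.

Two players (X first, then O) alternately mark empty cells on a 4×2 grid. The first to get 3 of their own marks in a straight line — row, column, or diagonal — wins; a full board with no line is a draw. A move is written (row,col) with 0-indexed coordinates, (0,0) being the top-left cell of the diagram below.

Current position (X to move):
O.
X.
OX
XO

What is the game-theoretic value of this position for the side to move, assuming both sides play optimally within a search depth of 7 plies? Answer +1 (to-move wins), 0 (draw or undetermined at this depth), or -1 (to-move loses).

value(O./X./OX/XO, X) = 0

[O./X./OX/XO] X move#1: (0,1):+0/OX/X./OX/XO*, (1,1):+0/O./XX/OX/XO
[OX/X./OX/XO] O move#2: (1,1):+0/OX/XO/OX/XO*
[OX/XO/OX/XO] end (terminal +0, X#3); searched O./X./OX/XO to 7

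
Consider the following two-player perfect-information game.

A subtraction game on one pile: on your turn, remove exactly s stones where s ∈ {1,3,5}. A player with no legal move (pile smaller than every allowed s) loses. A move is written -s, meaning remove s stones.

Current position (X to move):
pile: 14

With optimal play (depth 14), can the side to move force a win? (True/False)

X winning at [14]: False

[14] X move#1: -1:-1/13*, -3:-1/11, -5:-1/9
[13] O move#2: -1:+1/12*, -3:+1/10, -5:+1/8
[12] X move#3: -1:-1/11*, -3:-1/9, -5:-1/7
[11] O move#4: -1:+1/10*, -3:+1/8, -5:+1/6
[10] X move#5: -1:-1/9*, -3:-1/7, -5:-1/5
[9] O move#6: -1:+1/8*, -3:+1/6, -5:+1/4
[8] X move#7: -1:-1/7*, -3:-1/5, -5:-1/3
[7] O move#8: -1:+1/6*, -3:+1/4, -5:+1/2
[6] X move#9: -1:-1/5*, -3:-1/3, -5:-1/1
[5] O move#10: -1:+1/4*, -3:+1/2, -5:+1/0
[4] X move#11: -1:-1/3*, -3:-1/1
[3] O move#12: -1:+1/2*, -3:+1/0
[2] X move#13: -1:-1/1*
[1] O move#14: -1:+1/0*
[0] end (terminal -1, X#15); searched 14 to 14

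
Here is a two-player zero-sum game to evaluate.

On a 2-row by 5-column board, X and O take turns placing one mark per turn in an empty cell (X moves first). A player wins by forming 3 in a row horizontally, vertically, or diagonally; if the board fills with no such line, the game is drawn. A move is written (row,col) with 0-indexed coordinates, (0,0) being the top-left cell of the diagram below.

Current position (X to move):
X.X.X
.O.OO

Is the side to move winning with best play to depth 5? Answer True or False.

ply 1, X at X.X.X/.O.OO | (0,1)=+1→XXX.X/.O.OO*; (0,3)=+1→X.XXX/.O.OO; (1,0)=-1→X.X.X/XO.OO; (1,2)=+1→X.X.X/.OXOO
ply 2: XXX.X/.O.OO is terminal -1 (O); from X.X.X/.O.OO depth 5

X winning at [X.X.X/.O.OO]: True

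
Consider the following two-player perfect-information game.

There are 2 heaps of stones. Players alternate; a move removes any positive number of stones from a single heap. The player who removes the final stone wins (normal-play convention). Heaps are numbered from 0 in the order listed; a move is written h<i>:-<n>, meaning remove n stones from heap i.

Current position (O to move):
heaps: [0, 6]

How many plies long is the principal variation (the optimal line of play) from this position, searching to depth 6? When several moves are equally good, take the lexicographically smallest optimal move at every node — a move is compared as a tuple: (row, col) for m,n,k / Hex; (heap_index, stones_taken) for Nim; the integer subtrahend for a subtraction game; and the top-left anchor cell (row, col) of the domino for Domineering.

PV length from [(0,6)]: 1 ply

p1 O@[(0,6)]: h1:-1[(0,5)]-1 h1:-2[(0,4)]-1 h1:-3[(0,3)]-1 h1:-4[(0,2)]-1 h1:-5[(0,1)]-1 h1:-6[(0,0)]+1*
p2 X@[(0,0)] terminal -1; root [(0,6)] d6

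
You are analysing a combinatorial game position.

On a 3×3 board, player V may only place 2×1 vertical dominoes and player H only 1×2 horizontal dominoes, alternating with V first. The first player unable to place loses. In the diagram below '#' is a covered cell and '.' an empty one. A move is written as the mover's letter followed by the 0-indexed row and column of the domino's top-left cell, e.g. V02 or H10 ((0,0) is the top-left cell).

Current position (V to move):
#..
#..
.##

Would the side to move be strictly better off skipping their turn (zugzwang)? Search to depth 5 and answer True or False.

ply 1, V at #../#../.## | V01=+1→##./##./.##*; V02=+1→#.#/#.#/.##
ply 2: ##./##./.## is terminal -1 (H); from #../#../.## depth 5
suppose V passes — search the same position with H to move:
pass> ply 1, H at #../#../.## | H01=+1→###/#../.##*; H11=+1→#../###/.##
pass> ply 2: ###/#../.## is terminal -1 (V); from #../#../.## depth 5
for V: play +1, pass -1

zugzwang(#../#../.##, V) = False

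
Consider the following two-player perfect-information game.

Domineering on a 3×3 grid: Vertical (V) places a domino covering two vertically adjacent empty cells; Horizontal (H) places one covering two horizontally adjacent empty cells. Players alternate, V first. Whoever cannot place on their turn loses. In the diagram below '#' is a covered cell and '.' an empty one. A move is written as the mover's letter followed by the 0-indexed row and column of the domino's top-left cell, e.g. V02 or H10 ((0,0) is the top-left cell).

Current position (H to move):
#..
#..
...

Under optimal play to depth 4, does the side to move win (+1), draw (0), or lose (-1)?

value(#../#../..., H) = +1

[#../#../...] H move#1: H01:-1/###/#../..., H11:+1/#../###/...*, H20:-1/#../#../##., H21:-1/#../#../.##
[#../###/...] end (terminal -1, V#2); searched #../#../... to 4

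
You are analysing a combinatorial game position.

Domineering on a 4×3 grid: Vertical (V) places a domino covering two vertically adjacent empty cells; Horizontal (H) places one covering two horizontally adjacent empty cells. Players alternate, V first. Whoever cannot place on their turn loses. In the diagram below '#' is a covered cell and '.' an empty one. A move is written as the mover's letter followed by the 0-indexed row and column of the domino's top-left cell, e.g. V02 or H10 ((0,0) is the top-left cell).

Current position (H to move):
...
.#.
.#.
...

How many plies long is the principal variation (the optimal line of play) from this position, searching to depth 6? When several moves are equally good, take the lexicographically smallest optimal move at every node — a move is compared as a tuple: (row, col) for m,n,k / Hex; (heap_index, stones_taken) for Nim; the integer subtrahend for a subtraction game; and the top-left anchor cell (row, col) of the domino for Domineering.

PV length from [.../.#./.#./...]: 4 plies

ply 1, H at .../.#./.#./... | H00=-1→##./.#./.#./...*; H01=-1→.##/.#./.#./...; H30=-1→.../.#./.#./##.; H31=-1→.../.#./.#./.##
ply 2, V at ##./.#./.#./... | V02=+1→###/.##/.#./...*; V10=+1→##./##./##./...; V12=+1→##./.##/.##/...; V20=+1→##./.#./##./#..; V22=+1→##./.#./.##/..#
ply 3, H at ###/.##/.#./... | H30=-1→###/.##/.#./##.*; H31=-1→###/.##/.#./.##
ply 4, V at ###/.##/.#./##. | V10=+1→###/###/##./##.*; V22=+1→###/.##/.##/###
ply 5: ###/###/##./##. is terminal -1 (H); from .../.#./.#./... depth 6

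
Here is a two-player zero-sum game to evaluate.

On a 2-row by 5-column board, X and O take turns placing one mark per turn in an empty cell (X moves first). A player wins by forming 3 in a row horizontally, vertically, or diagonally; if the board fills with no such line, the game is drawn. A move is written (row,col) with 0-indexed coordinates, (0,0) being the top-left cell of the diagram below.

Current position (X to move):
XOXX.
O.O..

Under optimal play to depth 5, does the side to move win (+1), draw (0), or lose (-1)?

value(XOXX./O.O.., X) = +1

[XOXX./O.O..] X move#1: (0,4):+1/XOXXX/O.O..*, (1,1):+0/XOXX./OXO.., (1,3):-1/XOXX./O.OX., (1,4):-1/XOXX./O.O.X
[XOXXX/O.O..] end (terminal -1, O#2); searched XOXX./O.O.. to 5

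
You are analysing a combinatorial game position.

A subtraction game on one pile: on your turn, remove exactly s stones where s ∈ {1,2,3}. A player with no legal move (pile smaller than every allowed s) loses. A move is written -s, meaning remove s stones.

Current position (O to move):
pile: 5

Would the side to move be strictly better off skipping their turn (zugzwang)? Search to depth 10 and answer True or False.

[5] O move#1: -1:+1/4*, -2:-1/3, -3:-1/2
[4] X move#2: -1:-1/3*, -2:-1/2, -3:-1/1
[3] O move#3: -1:-1/2, -2:-1/1, -3:+1/0*
[0] end (terminal -1, X#4); searched 5 to 10
if O skipped the turn, X would face:
~ [5] X move#1: -1:+1/4*, -2:-1/3, -3:-1/2
~ [4] O move#2: -1:-1/3*, -2:-1/2, -3:-1/1
~ [3] X move#3: -1:-1/2, -2:-1/1, -3:+1/0*
~ [0] end (terminal -1, O#4); searched 5 to 10
compare (O): move=+1 vs pass=-1

zugzwang(5, O) = False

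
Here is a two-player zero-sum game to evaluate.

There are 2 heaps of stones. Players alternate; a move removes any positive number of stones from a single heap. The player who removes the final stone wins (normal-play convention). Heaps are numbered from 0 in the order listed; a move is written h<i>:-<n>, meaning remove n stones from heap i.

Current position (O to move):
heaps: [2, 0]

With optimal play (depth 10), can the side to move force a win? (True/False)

O winning at [(2,0)]: True

p1 O@[(2,0)]: h0:-1[(1,0)]-1 h0:-2[(0,0)]+1*
p2 X@[(0,0)] terminal -1; root [(2,0)] d10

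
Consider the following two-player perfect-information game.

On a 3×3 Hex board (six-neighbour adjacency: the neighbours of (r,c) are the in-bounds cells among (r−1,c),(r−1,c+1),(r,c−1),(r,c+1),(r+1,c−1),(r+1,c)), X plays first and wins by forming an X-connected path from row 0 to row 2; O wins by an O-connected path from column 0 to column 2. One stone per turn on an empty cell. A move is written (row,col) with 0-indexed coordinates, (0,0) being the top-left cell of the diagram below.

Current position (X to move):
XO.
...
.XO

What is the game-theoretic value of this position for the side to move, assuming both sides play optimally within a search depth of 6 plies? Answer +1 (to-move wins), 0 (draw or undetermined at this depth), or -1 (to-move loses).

value(XO./.../.XO, X) = +1

[XO./.../.XO] X move#1: (0,2):+1/XOX/.../.XO*, (1,0):+1/XO./X../.XO, (1,1):+1/XO./.X./.XO, (1,2):+1/XO./..X/.XO, (2,0):+1/XO./.../XXO
[XOX/.../.XO] O move#2: (1,0):-1/XOX/O../.XO*, (1,1):-1/XOX/.O./.XO, (1,2):-1/XOX/..O/.XO, (2,0):-1/XOX/.../OXO
[XOX/O../.XO] X move#3: (1,1):+1/XOX/OX./.XO*, (1,2):+1/XOX/O.X/.XO, (2,0):+1/XOX/O../XXO
[XOX/OX./.XO] end (terminal -1, O#4); searched XO./.../.XO to 6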